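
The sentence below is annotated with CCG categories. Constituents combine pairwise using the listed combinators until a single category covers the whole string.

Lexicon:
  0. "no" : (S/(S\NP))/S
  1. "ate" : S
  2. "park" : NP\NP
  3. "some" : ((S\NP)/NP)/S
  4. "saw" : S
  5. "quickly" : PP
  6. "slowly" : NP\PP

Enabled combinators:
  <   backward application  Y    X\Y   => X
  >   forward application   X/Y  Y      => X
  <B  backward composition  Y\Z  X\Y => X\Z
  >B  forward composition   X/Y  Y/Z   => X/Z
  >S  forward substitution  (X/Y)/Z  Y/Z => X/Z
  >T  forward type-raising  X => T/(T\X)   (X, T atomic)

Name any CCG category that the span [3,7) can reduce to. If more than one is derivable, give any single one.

S\NP

[0,7] S   >
  [0,2] S/(S\NP)   >
    [0,1] "no" : (S/(S\NP))/S
    [1,2] "ate" : S
  [2,7] S\NP   <B
    [2,3] "park" : NP\NP
    [3,7] S\NP   >
      [3,5] (S\NP)/NP   >
        [3,4] "some" : ((S\NP)/NP)/S
        [4,5] "saw" : S
      [5,7] NP   >
        [5,6] NP/(NP\PP)   >T
          [5,6] "quickly" : PP
        [6,7] "slowly" : NP\PP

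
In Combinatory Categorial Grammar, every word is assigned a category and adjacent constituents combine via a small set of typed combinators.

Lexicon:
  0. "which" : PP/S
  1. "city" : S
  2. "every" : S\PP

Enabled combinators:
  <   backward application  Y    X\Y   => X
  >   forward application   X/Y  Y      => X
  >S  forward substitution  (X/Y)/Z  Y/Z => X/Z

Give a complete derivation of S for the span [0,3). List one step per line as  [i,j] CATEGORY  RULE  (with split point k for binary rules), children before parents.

[0,3] S   <
  [0,2] PP   >
    [0,1] "which" : PP/S
    [1,2] "city" : S
  [2,3] "every" : S\PP

[0,1] PP/S  lex  "which"
[1,2] S  lex  "city"
[0,2] PP  >  k=1
[2,3] S\PP  lex  "every"
[0,3] S  <  k=2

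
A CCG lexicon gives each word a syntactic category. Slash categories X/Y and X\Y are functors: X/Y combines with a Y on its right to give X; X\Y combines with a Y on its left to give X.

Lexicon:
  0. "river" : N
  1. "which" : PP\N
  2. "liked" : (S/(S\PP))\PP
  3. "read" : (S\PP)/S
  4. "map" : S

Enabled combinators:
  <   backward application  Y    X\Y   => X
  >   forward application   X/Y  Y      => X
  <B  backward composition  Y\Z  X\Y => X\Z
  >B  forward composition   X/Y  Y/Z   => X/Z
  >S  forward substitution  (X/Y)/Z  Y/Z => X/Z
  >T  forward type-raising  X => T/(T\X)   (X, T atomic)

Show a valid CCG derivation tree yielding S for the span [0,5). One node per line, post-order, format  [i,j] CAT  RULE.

[0,1] N  lex  "river"
[1,2] PP\N  lex  "which"
[0,2] PP  <  k=1
[2,3] (S/(S\PP))\PP  lex  "liked"
[0,3] S/(S\PP)  <  k=2
[3,4] (S\PP)/S  lex  "read"
[4,5] S  lex  "map"
[3,5] S\PP  >  k=4
[0,5] S  >  k=3

[0,5] S   >
  [0,3] S/(S\PP)   <
    [0,2] PP   <
      [0,1] "river" : N
      [1,2] "which" : PP\N
    [2,3] "liked" : (S/(S\PP))\PP
  [3,5] S\PP   >
    [3,4] "read" : (S\PP)/S
    [4,5] "map" : S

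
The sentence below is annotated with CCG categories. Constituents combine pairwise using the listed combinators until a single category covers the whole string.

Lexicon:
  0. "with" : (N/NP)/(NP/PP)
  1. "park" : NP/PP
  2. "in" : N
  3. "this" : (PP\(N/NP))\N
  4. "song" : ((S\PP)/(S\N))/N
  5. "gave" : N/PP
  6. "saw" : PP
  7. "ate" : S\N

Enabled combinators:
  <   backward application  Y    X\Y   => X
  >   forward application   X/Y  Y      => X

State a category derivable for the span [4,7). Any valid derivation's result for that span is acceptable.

(S\PP)/(S\N)

[0,8] S   <
  [0,4] PP   <
    [0,2] N/NP   >
      [0,1] "with" : (N/NP)/(NP/PP)
      [1,2] "park" : NP/PP
    [2,4] PP\(N/NP)   <
      [2,3] "in" : N
      [3,4] "this" : (PP\(N/NP))\N
  [4,8] S\PP   >
    [4,7] (S\PP)/(S\N)   >
      [4,5] "song" : ((S\PP)/(S\N))/N
      [5,7] N   >
        [5,6] "gave" : N/PP
        [6,7] "saw" : PP
    [7,8] "ate" : S\N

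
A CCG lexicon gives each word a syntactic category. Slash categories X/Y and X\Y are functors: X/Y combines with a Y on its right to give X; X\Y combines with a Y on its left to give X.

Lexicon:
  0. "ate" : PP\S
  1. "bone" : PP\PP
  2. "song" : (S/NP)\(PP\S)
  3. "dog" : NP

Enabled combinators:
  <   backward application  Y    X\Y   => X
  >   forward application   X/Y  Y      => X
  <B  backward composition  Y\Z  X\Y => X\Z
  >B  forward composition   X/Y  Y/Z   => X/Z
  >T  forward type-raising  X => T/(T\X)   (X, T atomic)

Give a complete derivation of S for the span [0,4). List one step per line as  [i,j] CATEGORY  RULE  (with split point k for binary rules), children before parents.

[0,4] S   >
  [0,3] S/NP   <
    [0,2] PP\S   <B
      [0,1] "ate" : PP\S
      [1,2] "bone" : PP\PP
    [2,3] "song" : (S/NP)\(PP\S)
  [3,4] "dog" : NP

[0,1] PP\S  lex  "ate"
[1,2] PP\PP  lex  "bone"
[0,2] PP\S  <B  k=1
[2,3] (S/NP)\(PP\S)  lex  "song"
[0,3] S/NP  <  k=2
[3,4] NP  lex  "dog"
[0,4] S  >  k=3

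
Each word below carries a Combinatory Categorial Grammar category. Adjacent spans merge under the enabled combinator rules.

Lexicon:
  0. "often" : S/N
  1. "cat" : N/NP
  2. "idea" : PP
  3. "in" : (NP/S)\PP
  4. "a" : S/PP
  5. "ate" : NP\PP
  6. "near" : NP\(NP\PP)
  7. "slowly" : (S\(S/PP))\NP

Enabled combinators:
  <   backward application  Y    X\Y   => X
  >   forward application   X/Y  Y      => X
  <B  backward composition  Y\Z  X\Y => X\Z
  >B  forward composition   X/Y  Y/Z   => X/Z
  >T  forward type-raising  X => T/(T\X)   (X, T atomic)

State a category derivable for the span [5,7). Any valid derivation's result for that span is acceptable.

NP

[0,8] S   >
  [0,2] S/NP   >B
    [0,1] "often" : S/N
    [1,2] "cat" : N/NP
  [2,8] NP   >
    [2,4] NP/S   <
      [2,3] "idea" : PP
      [3,4] "in" : (NP/S)\PP
    [4,8] S   <
      [4,5] "a" : S/PP
      [5,8] S\(S/PP)   <
        [5,7] NP   <
          [5,6] "ate" : NP\PP
          [6,7] "near" : NP\(NP\PP)
        [7,8] "slowly" : (S\(S/PP))\NP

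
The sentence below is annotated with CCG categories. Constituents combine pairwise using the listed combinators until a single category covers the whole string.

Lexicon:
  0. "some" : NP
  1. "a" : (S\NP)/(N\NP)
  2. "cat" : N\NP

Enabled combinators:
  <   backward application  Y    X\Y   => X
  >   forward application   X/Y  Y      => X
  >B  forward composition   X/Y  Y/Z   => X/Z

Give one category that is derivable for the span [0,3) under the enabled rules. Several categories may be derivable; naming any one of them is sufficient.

S

[0,3] S   <
  [0,1] "some" : NP
  [1,3] S\NP   >
    [1,2] "a" : (S\NP)/(N\NP)
    [2,3] "cat" : N\NP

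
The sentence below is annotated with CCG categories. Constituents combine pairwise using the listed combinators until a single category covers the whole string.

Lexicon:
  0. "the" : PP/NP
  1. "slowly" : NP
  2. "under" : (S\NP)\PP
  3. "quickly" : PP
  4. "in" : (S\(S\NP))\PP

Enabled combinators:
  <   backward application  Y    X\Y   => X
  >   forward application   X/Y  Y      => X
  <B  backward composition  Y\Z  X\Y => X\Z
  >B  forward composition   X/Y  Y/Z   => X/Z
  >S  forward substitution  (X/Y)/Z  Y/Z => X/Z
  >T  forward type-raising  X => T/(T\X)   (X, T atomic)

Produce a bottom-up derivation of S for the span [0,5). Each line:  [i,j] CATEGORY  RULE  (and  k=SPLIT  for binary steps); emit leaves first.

[0,5] S   <
  [0,3] S\NP   <
    [0,2] PP   >
      [0,1] "the" : PP/NP
      [1,2] "slowly" : NP
    [2,3] "under" : (S\NP)\PP
  [3,5] S\(S\NP)   <
    [3,4] "quickly" : PP
    [4,5] "in" : (S\(S\NP))\PP

[0,1] PP/NP  lex  "the"
[1,2] NP  lex  "slowly"
[0,2] PP  >  k=1
[2,3] (S\NP)\PP  lex  "under"
[0,3] S\NP  <  k=2
[3,4] PP  lex  "quickly"
[4,5] (S\(S\NP))\PP  lex  "in"
[3,5] S\(S\NP)  <  k=4
[0,5] S  <  k=3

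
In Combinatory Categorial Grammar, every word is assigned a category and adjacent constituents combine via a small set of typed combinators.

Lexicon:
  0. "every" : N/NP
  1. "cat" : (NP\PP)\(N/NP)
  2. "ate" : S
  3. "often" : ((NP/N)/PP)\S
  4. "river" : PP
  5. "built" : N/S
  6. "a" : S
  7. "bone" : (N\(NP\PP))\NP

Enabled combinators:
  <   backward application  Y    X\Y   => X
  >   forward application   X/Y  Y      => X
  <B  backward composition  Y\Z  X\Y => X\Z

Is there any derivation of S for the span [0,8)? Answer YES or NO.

NO

N/NP (NP\PP)\(N/NP) S ((NP/N)/PP)\S PP N/S S (N\(NP\PP))\NP
CKY chart[0,8] = {N}; S ∉ chart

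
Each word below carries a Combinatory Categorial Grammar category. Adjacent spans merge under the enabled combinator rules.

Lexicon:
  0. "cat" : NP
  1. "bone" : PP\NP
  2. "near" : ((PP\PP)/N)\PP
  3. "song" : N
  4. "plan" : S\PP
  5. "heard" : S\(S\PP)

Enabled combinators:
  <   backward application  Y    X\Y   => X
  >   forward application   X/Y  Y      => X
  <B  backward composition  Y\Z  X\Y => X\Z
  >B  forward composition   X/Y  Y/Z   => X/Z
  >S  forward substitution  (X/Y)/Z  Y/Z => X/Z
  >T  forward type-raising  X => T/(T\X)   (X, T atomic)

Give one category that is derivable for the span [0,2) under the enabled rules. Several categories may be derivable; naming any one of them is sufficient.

[0,6] S   <
  [0,5] S\PP   <B
    [0,4] PP\PP   >
      [0,3] (PP\PP)/N   <
        [0,2] PP   <
          [0,1] "cat" : NP
          [1,2] "bone" : PP\NP
        [2,3] "near" : ((PP\PP)/N)\PP
      [3,4] "song" : N
    [4,5] "plan" : S\PP
  [5,6] "heard" : S\(S\PP)

PP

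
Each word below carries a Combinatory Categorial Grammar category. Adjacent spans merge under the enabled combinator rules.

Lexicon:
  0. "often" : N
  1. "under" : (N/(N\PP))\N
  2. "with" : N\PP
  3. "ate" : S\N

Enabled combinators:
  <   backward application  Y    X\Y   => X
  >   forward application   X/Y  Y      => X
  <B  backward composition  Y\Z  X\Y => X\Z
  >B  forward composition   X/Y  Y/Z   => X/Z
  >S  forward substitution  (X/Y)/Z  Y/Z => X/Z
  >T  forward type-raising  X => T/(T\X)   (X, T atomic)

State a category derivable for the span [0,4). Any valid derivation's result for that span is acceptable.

[0,4] S   <
  [0,3] N   >
    [0,2] N/(N\PP)   <
      [0,1] "often" : N
      [1,2] "under" : (N/(N\PP))\N
    [2,3] "with" : N\PP
  [3,4] "ate" : S\N

S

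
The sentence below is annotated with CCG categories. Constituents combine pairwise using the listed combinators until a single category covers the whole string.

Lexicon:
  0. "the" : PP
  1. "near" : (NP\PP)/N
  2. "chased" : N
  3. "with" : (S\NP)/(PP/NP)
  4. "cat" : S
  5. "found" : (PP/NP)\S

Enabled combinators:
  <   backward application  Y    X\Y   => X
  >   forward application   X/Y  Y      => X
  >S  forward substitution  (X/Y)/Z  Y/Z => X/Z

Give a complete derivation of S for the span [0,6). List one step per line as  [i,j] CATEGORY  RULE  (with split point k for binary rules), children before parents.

[0,1] PP  lex  "the"
[1,2] (NP\PP)/N  lex  "near"
[2,3] N  lex  "chased"
[1,3] NP\PP  >  k=2
[0,3] NP  <  k=1
[3,4] (S\NP)/(PP/NP)  lex  "with"
[4,5] S  lex  "cat"
[5,6] (PP/NP)\S  lex  "found"
[4,6] PP/NP  <  k=5
[3,6] S\NP  >  k=4
[0,6] S  <  k=3

[0,6] S   <
  [0,3] NP   <
    [0,1] "the" : PP
    [1,3] NP\PP   >
      [1,2] "near" : (NP\PP)/N
      [2,3] "chased" : N
  [3,6] S\NP   >
    [3,4] "with" : (S\NP)/(PP/NP)
    [4,6] PP/NP   <
      [4,5] "cat" : S
      [5,6] "found" : (PP/NP)\S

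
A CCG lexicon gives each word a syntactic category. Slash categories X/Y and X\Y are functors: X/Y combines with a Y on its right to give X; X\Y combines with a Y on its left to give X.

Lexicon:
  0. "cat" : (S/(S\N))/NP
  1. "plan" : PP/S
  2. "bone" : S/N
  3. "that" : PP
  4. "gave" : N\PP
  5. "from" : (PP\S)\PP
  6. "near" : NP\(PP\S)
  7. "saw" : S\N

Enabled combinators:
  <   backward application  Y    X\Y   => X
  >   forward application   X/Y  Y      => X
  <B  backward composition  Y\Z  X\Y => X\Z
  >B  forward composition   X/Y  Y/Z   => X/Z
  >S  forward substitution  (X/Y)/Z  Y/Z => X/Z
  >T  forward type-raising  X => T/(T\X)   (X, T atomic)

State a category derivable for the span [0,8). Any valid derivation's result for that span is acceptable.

S

[0,8] S   >
  [0,7] S/(S\N)   >
    [0,1] "cat" : (S/(S\N))/NP
    [1,7] NP   <
      [1,5] PP   >
        [1,3] PP/N   >B
          [1,2] "plan" : PP/S
          [2,3] "bone" : S/N
        [3,5] N   <
          [3,4] "that" : PP
          [4,5] "gave" : N\PP
      [5,7] NP\PP   <B
        [5,6] "from" : (PP\S)\PP
        [6,7] "near" : NP\(PP\S)
  [7,8] "saw" : S\N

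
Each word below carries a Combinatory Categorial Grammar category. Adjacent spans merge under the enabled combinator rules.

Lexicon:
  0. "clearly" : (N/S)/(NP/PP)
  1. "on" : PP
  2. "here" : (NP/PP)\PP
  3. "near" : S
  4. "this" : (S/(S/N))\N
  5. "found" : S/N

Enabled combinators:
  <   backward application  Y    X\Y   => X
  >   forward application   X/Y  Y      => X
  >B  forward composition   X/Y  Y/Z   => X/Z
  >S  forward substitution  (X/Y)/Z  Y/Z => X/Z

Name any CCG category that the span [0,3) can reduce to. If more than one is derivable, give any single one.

N/S

[0,6] S   >
  [0,5] S/(S/N)   <
    [0,4] N   >
      [0,3] N/S   >
        [0,1] "clearly" : (N/S)/(NP/PP)
        [1,3] NP/PP   <
          [1,2] "on" : PP
          [2,3] "here" : (NP/PP)\PP
      [3,4] "near" : S
    [4,5] "this" : (S/(S/N))\N
  [5,6] "found" : S/N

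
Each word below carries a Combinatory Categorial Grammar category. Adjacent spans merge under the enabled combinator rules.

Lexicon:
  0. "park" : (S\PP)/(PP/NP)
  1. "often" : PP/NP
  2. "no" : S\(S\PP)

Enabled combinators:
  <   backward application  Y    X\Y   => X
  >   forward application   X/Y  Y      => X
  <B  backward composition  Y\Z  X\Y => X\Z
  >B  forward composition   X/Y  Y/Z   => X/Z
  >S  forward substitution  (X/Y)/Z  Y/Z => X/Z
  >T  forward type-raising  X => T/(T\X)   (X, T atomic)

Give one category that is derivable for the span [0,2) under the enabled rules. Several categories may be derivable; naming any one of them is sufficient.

S\PP

[0,3] S   <
  [0,2] S\PP   >
    [0,1] "park" : (S\PP)/(PP/NP)
    [1,2] "often" : PP/NP
  [2,3] "no" : S\(S\PP)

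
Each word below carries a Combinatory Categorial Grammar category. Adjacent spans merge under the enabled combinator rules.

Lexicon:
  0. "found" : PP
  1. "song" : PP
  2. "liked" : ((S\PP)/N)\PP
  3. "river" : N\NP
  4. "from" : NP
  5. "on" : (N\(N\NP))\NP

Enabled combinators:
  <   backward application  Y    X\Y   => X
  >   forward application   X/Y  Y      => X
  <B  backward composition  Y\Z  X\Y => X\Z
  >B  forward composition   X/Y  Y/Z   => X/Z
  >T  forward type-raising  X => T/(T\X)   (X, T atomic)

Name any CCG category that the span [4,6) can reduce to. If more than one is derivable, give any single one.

[0,6] S   <
  [0,1] "found" : PP
  [1,6] S\PP   >
    [1,3] (S\PP)/N   <
      [1,2] "song" : PP
      [2,3] "liked" : ((S\PP)/N)\PP
    [3,6] N   <
      [3,4] "river" : N\NP
      [4,6] N\(N\NP)   <
        [4,5] "from" : NP
        [5,6] "on" : (N\(N\NP))\NP

N\(N\NP)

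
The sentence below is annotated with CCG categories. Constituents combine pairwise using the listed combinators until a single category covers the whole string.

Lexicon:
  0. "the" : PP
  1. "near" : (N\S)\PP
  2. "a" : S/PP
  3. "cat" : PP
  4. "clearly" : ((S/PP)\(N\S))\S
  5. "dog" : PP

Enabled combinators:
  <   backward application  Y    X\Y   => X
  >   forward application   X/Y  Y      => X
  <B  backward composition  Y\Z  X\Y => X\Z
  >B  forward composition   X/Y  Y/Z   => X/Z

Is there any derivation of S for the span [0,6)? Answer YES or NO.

[0,6] S   >
  [0,5] S/PP   <
    [0,2] N\S   <
      [0,1] "the" : PP
      [1,2] "near" : (N\S)\PP
    [2,5] (S/PP)\(N\S)   <
      [2,4] S   >
        [2,3] "a" : S/PP
        [3,4] "cat" : PP
      [4,5] "clearly" : ((S/PP)\(N\S))\S
  [5,6] "dog" : PP

YES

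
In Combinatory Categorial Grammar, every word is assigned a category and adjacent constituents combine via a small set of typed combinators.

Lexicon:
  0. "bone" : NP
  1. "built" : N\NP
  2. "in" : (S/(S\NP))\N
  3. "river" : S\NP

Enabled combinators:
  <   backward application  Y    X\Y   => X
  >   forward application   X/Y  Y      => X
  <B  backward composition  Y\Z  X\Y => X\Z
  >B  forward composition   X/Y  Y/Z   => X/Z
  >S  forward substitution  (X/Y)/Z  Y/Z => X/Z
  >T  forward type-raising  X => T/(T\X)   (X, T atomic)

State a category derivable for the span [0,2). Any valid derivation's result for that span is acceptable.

[0,4] S   >
  [0,3] S/(S\NP)   <
    [0,2] N   >
      [0,1] N/(N\NP)   >T
        [0,1] "bone" : NP
      [1,2] "built" : N\NP
    [2,3] "in" : (S/(S\NP))\N
  [3,4] "river" : S\NP

N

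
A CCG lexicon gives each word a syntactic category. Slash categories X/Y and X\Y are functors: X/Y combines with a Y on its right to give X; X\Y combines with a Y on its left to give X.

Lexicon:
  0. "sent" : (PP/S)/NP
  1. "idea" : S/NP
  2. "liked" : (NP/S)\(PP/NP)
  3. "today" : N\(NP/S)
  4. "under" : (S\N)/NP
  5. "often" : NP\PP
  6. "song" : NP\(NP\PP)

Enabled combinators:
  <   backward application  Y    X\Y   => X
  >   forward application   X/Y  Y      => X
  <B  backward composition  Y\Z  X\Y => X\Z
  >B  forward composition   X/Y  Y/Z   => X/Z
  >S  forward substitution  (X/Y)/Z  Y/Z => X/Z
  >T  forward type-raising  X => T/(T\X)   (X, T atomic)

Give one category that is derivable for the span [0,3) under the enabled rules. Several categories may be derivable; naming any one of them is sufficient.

[0,7] S   <
  [0,4] N   <
    [0,3] NP/S   <
      [0,2] PP/NP   >S
        [0,1] "sent" : (PP/S)/NP
        [1,2] "idea" : S/NP
      [2,3] "liked" : (NP/S)\(PP/NP)
    [3,4] "today" : N\(NP/S)
  [4,7] S\N   >
    [4,5] "under" : (S\N)/NP
    [5,7] NP   <
      [5,6] "often" : NP\PP
      [6,7] "song" : NP\(NP\PP)

NP/S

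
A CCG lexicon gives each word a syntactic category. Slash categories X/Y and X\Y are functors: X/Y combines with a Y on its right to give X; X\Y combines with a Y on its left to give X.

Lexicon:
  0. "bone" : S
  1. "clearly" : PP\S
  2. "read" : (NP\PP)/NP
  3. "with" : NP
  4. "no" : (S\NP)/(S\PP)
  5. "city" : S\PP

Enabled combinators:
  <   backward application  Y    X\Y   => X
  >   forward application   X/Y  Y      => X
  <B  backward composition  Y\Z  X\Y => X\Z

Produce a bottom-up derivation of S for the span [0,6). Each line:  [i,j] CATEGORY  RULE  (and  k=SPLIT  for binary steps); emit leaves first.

[0,6] S   <
  [0,4] NP   <
    [0,2] PP   <
      [0,1] "bone" : S
      [1,2] "clearly" : PP\S
    [2,4] NP\PP   >
      [2,3] "read" : (NP\PP)/NP
      [3,4] "with" : NP
  [4,6] S\NP   >
    [4,5] "no" : (S\NP)/(S\PP)
    [5,6] "city" : S\PP

[0,1] S  lex  "bone"
[1,2] PP\S  lex  "clearly"
[0,2] PP  <  k=1
[2,3] (NP\PP)/NP  lex  "read"
[3,4] NP  lex  "with"
[2,4] NP\PP  >  k=3
[0,4] NP  <  k=2
[4,5] (S\NP)/(S\PP)  lex  "no"
[5,6] S\PP  lex  "city"
[4,6] S\NP  >  k=5
[0,6] S  <  k=4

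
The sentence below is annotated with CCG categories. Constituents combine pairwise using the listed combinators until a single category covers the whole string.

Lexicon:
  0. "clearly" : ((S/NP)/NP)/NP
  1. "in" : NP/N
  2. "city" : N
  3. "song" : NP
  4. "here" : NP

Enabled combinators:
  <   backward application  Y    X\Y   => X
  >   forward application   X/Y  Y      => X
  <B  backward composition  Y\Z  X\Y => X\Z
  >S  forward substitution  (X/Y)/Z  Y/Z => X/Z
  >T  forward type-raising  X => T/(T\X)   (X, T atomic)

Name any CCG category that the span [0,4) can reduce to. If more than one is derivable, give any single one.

S/NP

[0,5] S   >
  [0,4] S/NP   >
    [0,3] (S/NP)/NP   >
      [0,1] "clearly" : ((S/NP)/NP)/NP
      [1,3] NP   >
        [1,2] "in" : NP/N
        [2,3] "city" : N
    [3,4] "song" : NP
  [4,5] "here" : NP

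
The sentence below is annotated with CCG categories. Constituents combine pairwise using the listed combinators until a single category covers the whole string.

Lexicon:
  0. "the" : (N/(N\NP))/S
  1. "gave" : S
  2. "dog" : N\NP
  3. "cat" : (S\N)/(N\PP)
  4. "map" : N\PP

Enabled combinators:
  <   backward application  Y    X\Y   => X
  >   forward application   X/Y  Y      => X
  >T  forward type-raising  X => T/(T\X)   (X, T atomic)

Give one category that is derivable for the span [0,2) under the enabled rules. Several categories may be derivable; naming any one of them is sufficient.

[0,5] S   <
  [0,3] N   >
    [0,2] N/(N\NP)   >
      [0,1] "the" : (N/(N\NP))/S
      [1,2] "gave" : S
    [2,3] "dog" : N\NP
  [3,5] S\N   >
    [3,4] "cat" : (S\N)/(N\PP)
    [4,5] "map" : N\PP

N/(N\NP)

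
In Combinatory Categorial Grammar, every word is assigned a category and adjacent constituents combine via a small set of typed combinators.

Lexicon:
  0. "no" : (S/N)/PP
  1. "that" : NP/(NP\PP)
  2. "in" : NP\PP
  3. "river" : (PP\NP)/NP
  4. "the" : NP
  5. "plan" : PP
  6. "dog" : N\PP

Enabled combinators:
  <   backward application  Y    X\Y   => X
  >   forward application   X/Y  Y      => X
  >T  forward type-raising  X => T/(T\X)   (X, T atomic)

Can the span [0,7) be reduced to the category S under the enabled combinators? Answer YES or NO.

[0,7] S   >
  [0,5] S/N   >
    [0,1] "no" : (S/N)/PP
    [1,5] PP   <
      [1,3] NP   >
        [1,2] "that" : NP/(NP\PP)
        [2,3] "in" : NP\PP
      [3,5] PP\NP   >
        [3,4] "river" : (PP\NP)/NP
        [4,5] "the" : NP
  [5,7] N   <
    [5,6] "plan" : PP
    [6,7] "dog" : N\PP

YES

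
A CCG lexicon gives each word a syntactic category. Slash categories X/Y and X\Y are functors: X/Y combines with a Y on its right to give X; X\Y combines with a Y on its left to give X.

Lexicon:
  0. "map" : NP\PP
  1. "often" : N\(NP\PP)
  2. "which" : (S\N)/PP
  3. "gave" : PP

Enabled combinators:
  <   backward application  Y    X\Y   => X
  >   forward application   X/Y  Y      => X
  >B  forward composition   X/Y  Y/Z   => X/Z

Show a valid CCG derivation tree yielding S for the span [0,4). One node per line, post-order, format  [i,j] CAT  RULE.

[0,4] S   <
  [0,2] N   <
    [0,1] "map" : NP\PP
    [1,2] "often" : N\(NP\PP)
  [2,4] S\N   >
    [2,3] "which" : (S\N)/PP
    [3,4] "gave" : PP

[0,1] NP\PP  lex  "map"
[1,2] N\(NP\PP)  lex  "often"
[0,2] N  <  k=1
[2,3] (S\N)/PP  lex  "which"
[3,4] PP  lex  "gave"
[2,4] S\N  >  k=3
[0,4] S  <  k=2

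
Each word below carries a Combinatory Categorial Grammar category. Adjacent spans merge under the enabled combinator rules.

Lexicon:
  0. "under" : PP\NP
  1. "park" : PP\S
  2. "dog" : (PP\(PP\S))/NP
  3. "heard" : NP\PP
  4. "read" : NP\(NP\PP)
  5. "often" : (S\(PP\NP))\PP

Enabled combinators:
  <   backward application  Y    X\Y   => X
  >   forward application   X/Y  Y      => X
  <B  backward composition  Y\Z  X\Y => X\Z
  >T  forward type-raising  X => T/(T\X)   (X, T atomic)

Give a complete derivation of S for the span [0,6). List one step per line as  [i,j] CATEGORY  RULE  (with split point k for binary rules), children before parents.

[0,6] S   <
  [0,1] "under" : PP\NP
  [1,6] S\(PP\NP)   <
    [1,5] PP   <
      [1,2] "park" : PP\S
      [2,5] PP\(PP\S)   >
        [2,3] "dog" : (PP\(PP\S))/NP
        [3,5] NP   <
          [3,4] "heard" : NP\PP
          [4,5] "read" : NP\(NP\PP)
    [5,6] "often" : (S\(PP\NP))\PP

[0,1] PP\NP  lex  "under"
[1,2] PP\S  lex  "park"
[2,3] (PP\(PP\S))/NP  lex  "dog"
[3,4] NP\PP  lex  "heard"
[4,5] NP\(NP\PP)  lex  "read"
[3,5] NP  <  k=4
[2,5] PP\(PP\S)  >  k=3
[1,5] PP  <  k=2
[5,6] (S\(PP\NP))\PP  lex  "often"
[1,6] S\(PP\NP)  <  k=5
[0,6] S  <  k=1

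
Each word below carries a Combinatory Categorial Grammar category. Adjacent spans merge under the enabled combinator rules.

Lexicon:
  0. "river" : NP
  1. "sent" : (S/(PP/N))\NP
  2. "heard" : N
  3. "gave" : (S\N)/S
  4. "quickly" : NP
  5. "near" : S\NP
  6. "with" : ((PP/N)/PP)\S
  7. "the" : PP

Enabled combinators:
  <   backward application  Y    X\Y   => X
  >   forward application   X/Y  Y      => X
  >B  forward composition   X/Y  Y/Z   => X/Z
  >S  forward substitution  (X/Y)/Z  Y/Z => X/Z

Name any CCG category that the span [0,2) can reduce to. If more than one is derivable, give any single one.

[0,8] S   >
  [0,2] S/(PP/N)   <
    [0,1] "river" : NP
    [1,2] "sent" : (S/(PP/N))\NP
  [2,8] PP/N   >
    [2,7] (PP/N)/PP   <
      [2,6] S   <
        [2,3] "heard" : N
        [3,6] S\N   >
          [3,4] "gave" : (S\N)/S
          [4,6] S   <
            [4,5] "quickly" : NP
            [5,6] "near" : S\NP
      [6,7] "with" : ((PP/N)/PP)\S
    [7,8] "the" : PP

S/(PP/N)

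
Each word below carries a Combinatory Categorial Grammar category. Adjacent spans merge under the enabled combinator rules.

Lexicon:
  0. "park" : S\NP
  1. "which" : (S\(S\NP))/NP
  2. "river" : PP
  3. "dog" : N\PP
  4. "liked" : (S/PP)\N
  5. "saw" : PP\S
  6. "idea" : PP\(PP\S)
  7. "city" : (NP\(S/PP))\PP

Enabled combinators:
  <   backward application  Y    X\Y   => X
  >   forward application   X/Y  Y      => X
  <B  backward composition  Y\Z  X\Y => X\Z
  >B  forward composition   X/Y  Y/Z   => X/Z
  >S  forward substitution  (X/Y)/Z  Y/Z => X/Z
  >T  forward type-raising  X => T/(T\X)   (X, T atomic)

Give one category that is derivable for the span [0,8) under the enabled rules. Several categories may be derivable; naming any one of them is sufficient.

S

[0,8] S   <
  [0,1] "park" : S\NP
  [1,8] S\(S\NP)   >
    [1,2] "which" : (S\(S\NP))/NP
    [2,8] NP   <
      [2,3] "river" : PP
      [3,8] NP\PP   <B
        [3,4] "dog" : N\PP
        [4,8] NP\N   <B
          [4,5] "liked" : (S/PP)\N
          [5,8] NP\(S/PP)   <
            [5,7] PP   <
              [5,6] "saw" : PP\S
              [6,7] "idea" : PP\(PP\S)
            [7,8] "city" : (NP\(S/PP))\PP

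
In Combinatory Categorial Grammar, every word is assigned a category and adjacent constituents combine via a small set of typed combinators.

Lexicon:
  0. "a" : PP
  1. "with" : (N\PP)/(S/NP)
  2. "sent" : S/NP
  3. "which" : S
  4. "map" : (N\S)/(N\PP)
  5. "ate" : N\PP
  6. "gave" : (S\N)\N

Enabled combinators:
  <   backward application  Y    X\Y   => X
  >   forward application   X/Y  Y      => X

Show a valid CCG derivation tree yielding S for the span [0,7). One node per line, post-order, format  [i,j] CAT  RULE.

[0,7] S   <
  [0,3] N   <
    [0,1] "a" : PP
    [1,3] N\PP   >
      [1,2] "with" : (N\PP)/(S/NP)
      [2,3] "sent" : S/NP
  [3,7] S\N   <
    [3,6] N   <
      [3,4] "which" : S
      [4,6] N\S   >
        [4,5] "map" : (N\S)/(N\PP)
        [5,6] "ate" : N\PP
    [6,7] "gave" : (S\N)\N

[0,1] PP  lex  "a"
[1,2] (N\PP)/(S/NP)  lex  "with"
[2,3] S/NP  lex  "sent"
[1,3] N\PP  >  k=2
[0,3] N  <  k=1
[3,4] S  lex  "which"
[4,5] (N\S)/(N\PP)  lex  "map"
[5,6] N\PP  lex  "ate"
[4,6] N\S  >  k=5
[3,6] N  <  k=4
[6,7] (S\N)\N  lex  "gave"
[3,7] S\N  <  k=6
[0,7] S  <  k=3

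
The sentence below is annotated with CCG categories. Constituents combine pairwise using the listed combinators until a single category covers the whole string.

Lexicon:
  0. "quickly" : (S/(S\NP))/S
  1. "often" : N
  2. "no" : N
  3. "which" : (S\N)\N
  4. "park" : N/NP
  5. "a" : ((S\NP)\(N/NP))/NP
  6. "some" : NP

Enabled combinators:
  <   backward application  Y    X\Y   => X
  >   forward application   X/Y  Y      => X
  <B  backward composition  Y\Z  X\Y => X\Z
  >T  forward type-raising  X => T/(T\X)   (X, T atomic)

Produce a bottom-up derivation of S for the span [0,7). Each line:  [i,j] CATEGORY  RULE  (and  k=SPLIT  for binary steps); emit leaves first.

[0,7] S   >
  [0,4] S/(S\NP)   >
    [0,1] "quickly" : (S/(S\NP))/S
    [1,4] S   >
      [1,2] S/(S\N)   >T
        [1,2] "often" : N
      [2,4] S\N   <
        [2,3] "no" : N
        [3,4] "which" : (S\N)\N
  [4,7] S\NP   <
    [4,5] "park" : N/NP
    [5,7] (S\NP)\(N/NP)   >
      [5,6] "a" : ((S\NP)\(N/NP))/NP
      [6,7] "some" : NP

[0,1] (S/(S\NP))/S  lex  "quickly"
[1,2] N  lex  "often"
[1,2] S/(S\N)  >T
[2,3] N  lex  "no"
[3,4] (S\N)\N  lex  "which"
[2,4] S\N  <  k=3
[1,4] S  >  k=2
[0,4] S/(S\NP)  >  k=1
[4,5] N/NP  lex  "park"
[5,6] ((S\NP)\(N/NP))/NP  lex  "a"
[6,7] NP  lex  "some"
[5,7] (S\NP)\(N/NP)  >  k=6
[4,7] S\NP  <  k=5
[0,7] S  >  k=4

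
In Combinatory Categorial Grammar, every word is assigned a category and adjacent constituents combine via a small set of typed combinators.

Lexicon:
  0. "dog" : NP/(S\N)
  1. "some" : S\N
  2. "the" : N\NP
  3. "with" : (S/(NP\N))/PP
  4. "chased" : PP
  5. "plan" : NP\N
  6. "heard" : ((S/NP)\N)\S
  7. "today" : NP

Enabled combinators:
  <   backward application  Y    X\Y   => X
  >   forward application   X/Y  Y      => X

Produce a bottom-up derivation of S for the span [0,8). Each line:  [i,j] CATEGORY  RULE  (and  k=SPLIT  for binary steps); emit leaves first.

[0,8] S   >
  [0,7] S/NP   <
    [0,3] N   <
      [0,2] NP   >
        [0,1] "dog" : NP/(S\N)
        [1,2] "some" : S\N
      [2,3] "the" : N\NP
    [3,7] (S/NP)\N   <
      [3,6] S   >
        [3,5] S/(NP\N)   >
          [3,4] "with" : (S/(NP\N))/PP
          [4,5] "chased" : PP
        [5,6] "plan" : NP\N
      [6,7] "heard" : ((S/NP)\N)\S
  [7,8] "today" : NP

[0,1] NP/(S\N)  lex  "dog"
[1,2] S\N  lex  "some"
[0,2] NP  >  k=1
[2,3] N\NP  lex  "the"
[0,3] N  <  k=2
[3,4] (S/(NP\N))/PP  lex  "with"
[4,5] PP  lex  "chased"
[3,5] S/(NP\N)  >  k=4
[5,6] NP\N  lex  "plan"
[3,6] S  >  k=5
[6,7] ((S/NP)\N)\S  lex  "heard"
[3,7] (S/NP)\N  <  k=6
[0,7] S/NP  <  k=3
[7,8] NP  lex  "today"
[0,8] S  >  k=7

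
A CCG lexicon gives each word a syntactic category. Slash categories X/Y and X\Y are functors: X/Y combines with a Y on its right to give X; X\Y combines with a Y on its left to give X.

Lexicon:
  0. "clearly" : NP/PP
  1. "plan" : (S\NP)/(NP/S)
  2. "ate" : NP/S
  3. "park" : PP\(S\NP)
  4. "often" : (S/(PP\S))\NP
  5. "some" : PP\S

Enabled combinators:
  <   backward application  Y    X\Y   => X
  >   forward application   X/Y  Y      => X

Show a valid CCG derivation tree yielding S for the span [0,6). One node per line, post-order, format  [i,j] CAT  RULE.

[0,1] NP/PP  lex  "clearly"
[1,2] (S\NP)/(NP/S)  lex  "plan"
[2,3] NP/S  lex  "ate"
[1,3] S\NP  >  k=2
[3,4] PP\(S\NP)  lex  "park"
[1,4] PP  <  k=3
[0,4] NP  >  k=1
[4,5] (S/(PP\S))\NP  lex  "often"
[0,5] S/(PP\S)  <  k=4
[5,6] PP\S  lex  "some"
[0,6] S  >  k=5

[0,6] S   >
  [0,5] S/(PP\S)   <
    [0,4] NP   >
      [0,1] "clearly" : NP/PP
      [1,4] PP   <
        [1,3] S\NP   >
          [1,2] "plan" : (S\NP)/(NP/S)
          [2,3] "ate" : NP/S
        [3,4] "park" : PP\(S\NP)
    [4,5] "often" : (S/(PP\S))\NP
  [5,6] "some" : PP\S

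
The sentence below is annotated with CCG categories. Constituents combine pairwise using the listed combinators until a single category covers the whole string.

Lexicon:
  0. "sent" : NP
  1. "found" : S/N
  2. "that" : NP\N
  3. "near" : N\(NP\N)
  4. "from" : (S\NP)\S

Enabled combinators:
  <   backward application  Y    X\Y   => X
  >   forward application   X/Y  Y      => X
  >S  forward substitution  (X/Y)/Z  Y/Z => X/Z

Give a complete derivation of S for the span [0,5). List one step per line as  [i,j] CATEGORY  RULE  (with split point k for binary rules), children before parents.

[0,5] S   <
  [0,1] "sent" : NP
  [1,5] S\NP   <
    [1,4] S   >
      [1,2] "found" : S/N
      [2,4] N   <
        [2,3] "that" : NP\N
        [3,4] "near" : N\(NP\N)
    [4,5] "from" : (S\NP)\S

[0,1] NP  lex  "sent"
[1,2] S/N  lex  "found"
[2,3] NP\N  lex  "that"
[3,4] N\(NP\N)  lex  "near"
[2,4] N  <  k=3
[1,4] S  >  k=2
[4,5] (S\NP)\S  lex  "from"
[1,5] S\NP  <  k=4
[0,5] S  <  k=1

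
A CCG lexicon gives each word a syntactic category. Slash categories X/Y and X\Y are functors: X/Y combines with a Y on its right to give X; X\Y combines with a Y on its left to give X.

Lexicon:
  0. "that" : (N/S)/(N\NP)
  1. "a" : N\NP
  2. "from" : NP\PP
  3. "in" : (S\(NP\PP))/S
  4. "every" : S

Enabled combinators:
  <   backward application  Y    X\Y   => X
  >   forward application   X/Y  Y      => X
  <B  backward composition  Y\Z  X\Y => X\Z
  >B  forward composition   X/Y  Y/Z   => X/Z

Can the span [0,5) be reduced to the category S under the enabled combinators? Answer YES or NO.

(N/S)/(N\NP) N\NP NP\PP (S\(NP\PP))/S S
CKY chart[0,5] = {N}; S ∉ chart

NO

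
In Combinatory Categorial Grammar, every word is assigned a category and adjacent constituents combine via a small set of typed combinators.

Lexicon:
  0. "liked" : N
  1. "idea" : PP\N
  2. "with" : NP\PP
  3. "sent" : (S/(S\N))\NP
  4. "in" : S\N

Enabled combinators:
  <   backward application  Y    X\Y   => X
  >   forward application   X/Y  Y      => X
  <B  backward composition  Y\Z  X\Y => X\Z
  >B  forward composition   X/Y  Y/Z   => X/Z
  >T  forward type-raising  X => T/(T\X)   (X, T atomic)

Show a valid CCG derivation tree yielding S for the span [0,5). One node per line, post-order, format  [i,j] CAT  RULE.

[0,1] N  lex  "liked"
[1,2] PP\N  lex  "idea"
[0,2] PP  <  k=1
[2,3] NP\PP  lex  "with"
[0,3] NP  <  k=2
[3,4] (S/(S\N))\NP  lex  "sent"
[0,4] S/(S\N)  <  k=3
[4,5] S\N  lex  "in"
[0,5] S  >  k=4

[0,5] S   >
  [0,4] S/(S\N)   <
    [0,3] NP   <
      [0,2] PP   <
        [0,1] "liked" : N
        [1,2] "idea" : PP\N
      [2,3] "with" : NP\PP
    [3,4] "sent" : (S/(S\N))\NP
  [4,5] "in" : S\N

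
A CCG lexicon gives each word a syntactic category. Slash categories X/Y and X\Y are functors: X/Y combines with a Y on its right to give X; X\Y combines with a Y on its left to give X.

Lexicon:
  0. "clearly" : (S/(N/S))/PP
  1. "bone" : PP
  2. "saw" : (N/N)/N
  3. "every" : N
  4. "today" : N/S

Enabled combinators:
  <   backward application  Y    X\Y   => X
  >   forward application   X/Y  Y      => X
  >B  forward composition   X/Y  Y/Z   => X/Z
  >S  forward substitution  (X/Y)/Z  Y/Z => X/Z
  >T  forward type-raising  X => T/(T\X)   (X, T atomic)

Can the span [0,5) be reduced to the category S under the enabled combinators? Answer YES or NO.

YES

[0,5] S   >
  [0,2] S/(N/S)   >
    [0,1] "clearly" : (S/(N/S))/PP
    [1,2] "bone" : PP
  [2,5] N/S   >B
    [2,4] N/N   >
      [2,3] "saw" : (N/N)/N
      [3,4] "every" : N
    [4,5] "today" : N/S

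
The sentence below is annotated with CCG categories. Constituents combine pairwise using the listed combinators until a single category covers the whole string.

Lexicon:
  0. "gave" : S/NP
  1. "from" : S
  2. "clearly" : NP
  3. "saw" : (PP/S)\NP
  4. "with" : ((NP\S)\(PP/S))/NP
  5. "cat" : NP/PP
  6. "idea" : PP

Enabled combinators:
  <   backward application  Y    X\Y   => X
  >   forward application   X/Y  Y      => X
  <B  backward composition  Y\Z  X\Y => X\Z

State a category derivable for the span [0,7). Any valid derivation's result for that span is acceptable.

[0,7] S   >
  [0,1] "gave" : S/NP
  [1,7] NP   <
    [1,2] "from" : S
    [2,7] NP\S   <
      [2,4] PP/S   <
        [2,3] "clearly" : NP
        [3,4] "saw" : (PP/S)\NP
      [4,7] (NP\S)\(PP/S)   >
        [4,5] "with" : ((NP\S)\(PP/S))/NP
        [5,7] NP   >
          [5,6] "cat" : NP/PP
          [6,7] "idea" : PP

S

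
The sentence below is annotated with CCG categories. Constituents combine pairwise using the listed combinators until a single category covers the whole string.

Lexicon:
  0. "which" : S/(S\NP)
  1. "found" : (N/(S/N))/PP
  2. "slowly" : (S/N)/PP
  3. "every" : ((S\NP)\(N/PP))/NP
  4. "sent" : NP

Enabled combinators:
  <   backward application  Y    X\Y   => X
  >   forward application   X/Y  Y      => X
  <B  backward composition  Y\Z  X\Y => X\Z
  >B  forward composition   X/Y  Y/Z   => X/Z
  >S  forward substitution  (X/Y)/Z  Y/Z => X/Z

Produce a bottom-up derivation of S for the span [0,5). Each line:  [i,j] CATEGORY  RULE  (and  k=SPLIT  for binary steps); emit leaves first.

[0,5] S   >
  [0,1] "which" : S/(S\NP)
  [1,5] S\NP   <
    [1,3] N/PP   >S
      [1,2] "found" : (N/(S/N))/PP
      [2,3] "slowly" : (S/N)/PP
    [3,5] (S\NP)\(N/PP)   >
      [3,4] "every" : ((S\NP)\(N/PP))/NP
      [4,5] "sent" : NP

[0,1] S/(S\NP)  lex  "which"
[1,2] (N/(S/N))/PP  lex  "found"
[2,3] (S/N)/PP  lex  "slowly"
[1,3] N/PP  >S  k=2
[3,4] ((S\NP)\(N/PP))/NP  lex  "every"
[4,5] NP  lex  "sent"
[3,5] (S\NP)\(N/PP)  >  k=4
[1,5] S\NP  <  k=3
[0,5] S  >  k=1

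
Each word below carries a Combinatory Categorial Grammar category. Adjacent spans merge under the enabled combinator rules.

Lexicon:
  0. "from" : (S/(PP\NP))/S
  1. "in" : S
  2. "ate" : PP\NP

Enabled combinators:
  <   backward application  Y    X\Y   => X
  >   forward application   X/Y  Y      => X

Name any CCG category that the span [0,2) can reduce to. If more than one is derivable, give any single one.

S/(PP\NP)

[0,3] S   >
  [0,2] S/(PP\NP)   >
    [0,1] "from" : (S/(PP\NP))/S
    [1,2] "in" : S
  [2,3] "ate" : PP\NP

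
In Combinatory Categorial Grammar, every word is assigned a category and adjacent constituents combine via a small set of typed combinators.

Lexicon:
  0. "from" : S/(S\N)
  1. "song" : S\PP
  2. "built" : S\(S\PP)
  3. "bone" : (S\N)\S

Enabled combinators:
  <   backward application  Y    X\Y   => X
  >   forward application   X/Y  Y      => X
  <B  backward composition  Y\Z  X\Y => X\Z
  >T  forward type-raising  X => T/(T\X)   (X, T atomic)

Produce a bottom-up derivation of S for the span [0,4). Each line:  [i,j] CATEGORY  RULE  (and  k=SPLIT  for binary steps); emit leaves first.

[0,4] S   >
  [0,1] "from" : S/(S\N)
  [1,4] S\N   <
    [1,3] S   <
      [1,2] "song" : S\PP
      [2,3] "built" : S\(S\PP)
    [3,4] "bone" : (S\N)\S

[0,1] S/(S\N)  lex  "from"
[1,2] S\PP  lex  "song"
[2,3] S\(S\PP)  lex  "built"
[1,3] S  <  k=2
[3,4] (S\N)\S  lex  "bone"
[1,4] S\N  <  k=3
[0,4] S  >  k=1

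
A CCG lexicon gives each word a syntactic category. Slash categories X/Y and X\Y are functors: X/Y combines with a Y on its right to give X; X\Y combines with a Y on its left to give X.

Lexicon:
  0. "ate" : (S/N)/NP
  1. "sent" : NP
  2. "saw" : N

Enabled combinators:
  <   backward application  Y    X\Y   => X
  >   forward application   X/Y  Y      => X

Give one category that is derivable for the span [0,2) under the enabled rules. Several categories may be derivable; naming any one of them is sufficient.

[0,3] S   >
  [0,2] S/N   >
    [0,1] "ate" : (S/N)/NP
    [1,2] "sent" : NP
  [2,3] "saw" : N

S/N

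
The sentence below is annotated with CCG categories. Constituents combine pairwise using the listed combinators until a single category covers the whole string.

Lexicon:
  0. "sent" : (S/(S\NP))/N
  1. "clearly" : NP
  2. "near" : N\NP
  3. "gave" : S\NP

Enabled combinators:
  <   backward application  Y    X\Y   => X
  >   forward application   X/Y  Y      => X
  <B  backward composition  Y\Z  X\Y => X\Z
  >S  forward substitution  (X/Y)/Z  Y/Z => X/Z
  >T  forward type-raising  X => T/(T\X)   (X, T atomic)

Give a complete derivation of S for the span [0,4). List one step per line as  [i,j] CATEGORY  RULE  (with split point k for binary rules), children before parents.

[0,1] (S/(S\NP))/N  lex  "sent"
[1,2] NP  lex  "clearly"
[1,2] N/(N\NP)  >T
[2,3] N\NP  lex  "near"
[1,3] N  >  k=2
[0,3] S/(S\NP)  >  k=1
[3,4] S\NP  lex  "gave"
[0,4] S  >  k=3

[0,4] S   >
  [0,3] S/(S\NP)   >
    [0,1] "sent" : (S/(S\NP))/N
    [1,3] N   >
      [1,2] N/(N\NP)   >T
        [1,2] "clearly" : NP
      [2,3] "near" : N\NP
  [3,4] "gave" : S\NP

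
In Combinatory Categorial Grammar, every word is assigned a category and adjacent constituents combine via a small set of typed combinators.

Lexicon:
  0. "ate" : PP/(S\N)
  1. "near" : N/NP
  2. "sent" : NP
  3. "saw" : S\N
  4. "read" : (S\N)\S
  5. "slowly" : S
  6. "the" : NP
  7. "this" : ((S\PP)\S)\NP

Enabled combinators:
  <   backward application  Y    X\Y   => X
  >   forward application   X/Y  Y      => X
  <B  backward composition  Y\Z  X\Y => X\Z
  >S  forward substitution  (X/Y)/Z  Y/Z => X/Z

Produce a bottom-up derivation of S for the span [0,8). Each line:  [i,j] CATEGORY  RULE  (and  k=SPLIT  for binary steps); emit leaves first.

[0,8] S   <
  [0,5] PP   >
    [0,1] "ate" : PP/(S\N)
    [1,5] S\N   <
      [1,4] S   <
        [1,3] N   >
          [1,2] "near" : N/NP
          [2,3] "sent" : NP
        [3,4] "saw" : S\N
      [4,5] "read" : (S\N)\S
  [5,8] S\PP   <
    [5,6] "slowly" : S
    [6,8] (S\PP)\S   <
      [6,7] "the" : NP
      [7,8] "this" : ((S\PP)\S)\NP

[0,1] PP/(S\N)  lex  "ate"
[1,2] N/NP  lex  "near"
[2,3] NP  lex  "sent"
[1,3] N  >  k=2
[3,4] S\N  lex  "saw"
[1,4] S  <  k=3
[4,5] (S\N)\S  lex  "read"
[1,5] S\N  <  k=4
[0,5] PP  >  k=1
[5,6] S  lex  "slowly"
[6,7] NP  lex  "the"
[7,8] ((S\PP)\S)\NP  lex  "this"
[6,8] (S\PP)\S  <  k=7
[5,8] S\PP  <  k=6
[0,8] S  <  k=5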